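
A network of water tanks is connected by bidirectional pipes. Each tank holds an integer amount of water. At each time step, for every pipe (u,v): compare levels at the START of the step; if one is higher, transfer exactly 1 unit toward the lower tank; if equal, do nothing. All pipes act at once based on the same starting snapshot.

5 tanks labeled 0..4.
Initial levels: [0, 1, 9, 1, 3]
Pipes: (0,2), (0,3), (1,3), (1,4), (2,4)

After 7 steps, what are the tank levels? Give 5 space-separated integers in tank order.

Step 1: flows [2->0,3->0,1=3,4->1,2->4] -> levels [2 2 7 0 3]
Step 2: flows [2->0,0->3,1->3,4->1,2->4] -> levels [2 2 5 2 3]
Step 3: flows [2->0,0=3,1=3,4->1,2->4] -> levels [3 3 3 2 3]
Step 4: flows [0=2,0->3,1->3,1=4,2=4] -> levels [2 2 3 4 3]
Step 5: flows [2->0,3->0,3->1,4->1,2=4] -> levels [4 4 2 2 2]
Step 6: flows [0->2,0->3,1->3,1->4,2=4] -> levels [2 2 3 4 3]
  -> period-2 cycle: step 6 state = step 4 state
  -> state at step 7: (7-4) mod 2 = 1, same as step 5 -> [4 4 2 2 2]

Answer: 4 4 2 2 2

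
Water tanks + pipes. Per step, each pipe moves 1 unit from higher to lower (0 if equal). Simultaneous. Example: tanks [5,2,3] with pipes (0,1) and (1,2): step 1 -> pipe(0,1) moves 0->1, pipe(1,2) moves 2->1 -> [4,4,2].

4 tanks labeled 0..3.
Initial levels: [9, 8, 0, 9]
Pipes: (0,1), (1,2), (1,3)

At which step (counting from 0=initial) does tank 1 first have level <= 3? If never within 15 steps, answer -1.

Answer: -1

Derivation:
Step 1: flows [0->1,1->2,3->1] -> levels [8 9 1 8]
Step 2: flows [1->0,1->2,1->3] -> levels [9 6 2 9]
Step 3: flows [0->1,1->2,3->1] -> levels [8 7 3 8]
Step 4: flows [0->1,1->2,3->1] -> levels [7 8 4 7]
Step 5: flows [1->0,1->2,1->3] -> levels [8 5 5 8]
Step 6: flows [0->1,1=2,3->1] -> levels [7 7 5 7]
Step 7: flows [0=1,1->2,1=3] -> levels [7 6 6 7]
Step 8: flows [0->1,1=2,3->1] -> levels [6 8 6 6]
Step 9: flows [1->0,1->2,1->3] -> levels [7 5 7 7]
Step 10: flows [0->1,2->1,3->1] -> levels [6 8 6 6]
  -> period-2 cycle (repeats step 8); tank 1 never drops to <=3
Tank 1 never reaches <=3 within 15 steps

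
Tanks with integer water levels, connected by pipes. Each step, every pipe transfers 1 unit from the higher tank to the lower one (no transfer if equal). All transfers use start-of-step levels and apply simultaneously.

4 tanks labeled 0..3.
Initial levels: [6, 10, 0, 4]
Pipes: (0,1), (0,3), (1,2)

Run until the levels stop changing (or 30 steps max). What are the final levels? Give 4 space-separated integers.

Answer: 4 6 4 6

Derivation:
Step 1: flows [1->0,0->3,1->2] -> levels [6 8 1 5]
Step 2: flows [1->0,0->3,1->2] -> levels [6 6 2 6]
Step 3: flows [0=1,0=3,1->2] -> levels [6 5 3 6]
Step 4: flows [0->1,0=3,1->2] -> levels [5 5 4 6]
Step 5: flows [0=1,3->0,1->2] -> levels [6 4 5 5]
Step 6: flows [0->1,0->3,2->1] -> levels [4 6 4 6]
Step 7: flows [1->0,3->0,1->2] -> levels [6 4 5 5]
  -> period-2 cycle: step 7 state = step 5 state; never stabilizes
  -> state at step 30: (30-5) mod 2 = 1, same as step 6 -> [4 6 4 6]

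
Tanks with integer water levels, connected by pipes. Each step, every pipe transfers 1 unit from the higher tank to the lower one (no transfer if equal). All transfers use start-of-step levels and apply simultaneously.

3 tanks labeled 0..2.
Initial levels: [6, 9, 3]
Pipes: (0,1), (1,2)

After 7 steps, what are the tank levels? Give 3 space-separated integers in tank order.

Step 1: flows [1->0,1->2] -> levels [7 7 4]
Step 2: flows [0=1,1->2] -> levels [7 6 5]
Step 3: flows [0->1,1->2] -> levels [6 6 6]
Step 4: flows [0=1,1=2] -> levels [6 6 6]
  -> stable; steps 5..7 unchanged -> [6 6 6]

Answer: 6 6 6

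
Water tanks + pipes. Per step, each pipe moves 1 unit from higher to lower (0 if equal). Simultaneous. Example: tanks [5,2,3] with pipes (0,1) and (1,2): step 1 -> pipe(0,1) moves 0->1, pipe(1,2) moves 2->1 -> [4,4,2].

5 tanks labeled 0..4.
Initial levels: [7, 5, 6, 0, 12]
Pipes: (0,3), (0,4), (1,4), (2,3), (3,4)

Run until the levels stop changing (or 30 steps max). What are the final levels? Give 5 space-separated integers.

Step 1: flows [0->3,4->0,4->1,2->3,4->3] -> levels [7 6 5 3 9]
Step 2: flows [0->3,4->0,4->1,2->3,4->3] -> levels [7 7 4 6 6]
Step 3: flows [0->3,0->4,1->4,3->2,3=4] -> levels [5 6 5 6 8]
Step 4: flows [3->0,4->0,4->1,3->2,4->3] -> levels [7 7 6 5 5]
Step 5: flows [0->3,0->4,1->4,2->3,3=4] -> levels [5 6 5 7 7]
Step 6: flows [3->0,4->0,4->1,3->2,3=4] -> levels [7 7 6 5 5]
  -> period-2 cycle: step 6 state = step 4 state; never stabilizes
  -> state at step 30: (30-4) mod 2 = 0, same as step 4 -> [7 7 6 5 5]

Answer: 7 7 6 5 5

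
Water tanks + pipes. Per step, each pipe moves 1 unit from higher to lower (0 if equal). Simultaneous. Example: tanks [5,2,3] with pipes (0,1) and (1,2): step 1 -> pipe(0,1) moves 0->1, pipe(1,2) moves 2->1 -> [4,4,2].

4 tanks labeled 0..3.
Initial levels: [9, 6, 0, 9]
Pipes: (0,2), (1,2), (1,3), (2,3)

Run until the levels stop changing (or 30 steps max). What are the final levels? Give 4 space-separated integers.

Step 1: flows [0->2,1->2,3->1,3->2] -> levels [8 6 3 7]
Step 2: flows [0->2,1->2,3->1,3->2] -> levels [7 6 6 5]
Step 3: flows [0->2,1=2,1->3,2->3] -> levels [6 5 6 7]
Step 4: flows [0=2,2->1,3->1,3->2] -> levels [6 7 6 5]
Step 5: flows [0=2,1->2,1->3,2->3] -> levels [6 5 6 7]
  -> period-2 cycle: step 5 state = step 3 state; never stabilizes
  -> state at step 30: (30-3) mod 2 = 1, same as step 4 -> [6 7 6 5]

Answer: 6 7 6 5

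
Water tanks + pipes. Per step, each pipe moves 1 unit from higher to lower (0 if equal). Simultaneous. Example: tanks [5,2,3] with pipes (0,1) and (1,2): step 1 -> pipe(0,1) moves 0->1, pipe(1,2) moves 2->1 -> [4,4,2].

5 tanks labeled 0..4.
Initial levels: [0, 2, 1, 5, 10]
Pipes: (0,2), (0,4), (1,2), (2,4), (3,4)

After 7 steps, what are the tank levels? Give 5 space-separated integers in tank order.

Step 1: flows [2->0,4->0,1->2,4->2,4->3] -> levels [2 1 2 6 7]
Step 2: flows [0=2,4->0,2->1,4->2,4->3] -> levels [3 2 2 7 4]
Step 3: flows [0->2,4->0,1=2,4->2,3->4] -> levels [3 2 4 6 3]
Step 4: flows [2->0,0=4,2->1,2->4,3->4] -> levels [4 3 1 5 5]
Step 5: flows [0->2,4->0,1->2,4->2,3=4] -> levels [4 2 4 5 3]
Step 6: flows [0=2,0->4,2->1,2->4,3->4] -> levels [3 3 2 4 6]
Step 7: flows [0->2,4->0,1->2,4->2,4->3] -> levels [3 2 5 5 3]

Answer: 3 2 5 5 3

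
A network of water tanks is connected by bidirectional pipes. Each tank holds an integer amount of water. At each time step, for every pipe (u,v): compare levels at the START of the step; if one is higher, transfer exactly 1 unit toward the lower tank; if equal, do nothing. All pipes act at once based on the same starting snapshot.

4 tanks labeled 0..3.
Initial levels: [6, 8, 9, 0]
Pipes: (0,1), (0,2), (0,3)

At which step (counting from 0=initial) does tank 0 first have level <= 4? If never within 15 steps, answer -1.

Step 1: flows [1->0,2->0,0->3] -> levels [7 7 8 1]
Step 2: flows [0=1,2->0,0->3] -> levels [7 7 7 2]
Step 3: flows [0=1,0=2,0->3] -> levels [6 7 7 3]
Step 4: flows [1->0,2->0,0->3] -> levels [7 6 6 4]
Step 5: flows [0->1,0->2,0->3] -> levels [4 7 7 5]
Tank 0 first reaches <=4 at step 5

Answer: 5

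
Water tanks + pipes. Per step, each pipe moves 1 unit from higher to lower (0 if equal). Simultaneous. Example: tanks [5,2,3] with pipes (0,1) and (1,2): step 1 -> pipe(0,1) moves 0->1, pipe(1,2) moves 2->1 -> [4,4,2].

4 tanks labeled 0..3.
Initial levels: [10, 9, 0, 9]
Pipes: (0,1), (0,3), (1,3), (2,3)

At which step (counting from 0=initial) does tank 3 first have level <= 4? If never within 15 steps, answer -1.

Answer: -1

Derivation:
Step 1: flows [0->1,0->3,1=3,3->2] -> levels [8 10 1 9]
Step 2: flows [1->0,3->0,1->3,3->2] -> levels [10 8 2 8]
Step 3: flows [0->1,0->3,1=3,3->2] -> levels [8 9 3 8]
Step 4: flows [1->0,0=3,1->3,3->2] -> levels [9 7 4 8]
Step 5: flows [0->1,0->3,3->1,3->2] -> levels [7 9 5 7]
Step 6: flows [1->0,0=3,1->3,3->2] -> levels [8 7 6 7]
Step 7: flows [0->1,0->3,1=3,3->2] -> levels [6 8 7 7]
Step 8: flows [1->0,3->0,1->3,2=3] -> levels [8 6 7 7]
Step 9: flows [0->1,0->3,3->1,2=3] -> levels [6 8 7 7]
  -> period-2 cycle (repeats step 7); tank 3 never drops to <=4
Tank 3 never reaches <=4 within 15 steps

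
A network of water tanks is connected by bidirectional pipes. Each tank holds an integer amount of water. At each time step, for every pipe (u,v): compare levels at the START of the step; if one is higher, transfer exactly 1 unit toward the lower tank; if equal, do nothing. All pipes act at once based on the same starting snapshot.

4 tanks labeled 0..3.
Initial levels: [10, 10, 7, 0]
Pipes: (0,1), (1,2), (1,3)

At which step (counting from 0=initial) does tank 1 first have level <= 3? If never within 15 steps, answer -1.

Step 1: flows [0=1,1->2,1->3] -> levels [10 8 8 1]
Step 2: flows [0->1,1=2,1->3] -> levels [9 8 8 2]
Step 3: flows [0->1,1=2,1->3] -> levels [8 8 8 3]
Step 4: flows [0=1,1=2,1->3] -> levels [8 7 8 4]
Step 5: flows [0->1,2->1,1->3] -> levels [7 8 7 5]
Step 6: flows [1->0,1->2,1->3] -> levels [8 5 8 6]
Step 7: flows [0->1,2->1,3->1] -> levels [7 8 7 5]
  -> period-2 cycle (repeats step 5); tank 1 never drops to <=3
Tank 1 never reaches <=3 within 15 steps

Answer: -1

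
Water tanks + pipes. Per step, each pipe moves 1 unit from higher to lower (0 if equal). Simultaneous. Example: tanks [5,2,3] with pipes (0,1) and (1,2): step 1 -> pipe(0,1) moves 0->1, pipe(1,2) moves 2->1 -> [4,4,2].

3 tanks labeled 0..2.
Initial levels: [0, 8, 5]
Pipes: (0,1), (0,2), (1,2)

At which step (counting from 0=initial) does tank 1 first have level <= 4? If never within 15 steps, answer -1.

Step 1: flows [1->0,2->0,1->2] -> levels [2 6 5]
Step 2: flows [1->0,2->0,1->2] -> levels [4 4 5]
Tank 1 first reaches <=4 at step 2

Answer: 2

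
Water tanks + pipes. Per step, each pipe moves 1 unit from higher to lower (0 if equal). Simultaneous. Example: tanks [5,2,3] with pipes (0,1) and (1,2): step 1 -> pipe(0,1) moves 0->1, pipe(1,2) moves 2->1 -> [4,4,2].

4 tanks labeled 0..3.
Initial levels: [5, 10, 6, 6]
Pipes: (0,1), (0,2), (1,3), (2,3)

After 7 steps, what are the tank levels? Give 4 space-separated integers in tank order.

Step 1: flows [1->0,2->0,1->3,2=3] -> levels [7 8 5 7]
Step 2: flows [1->0,0->2,1->3,3->2] -> levels [7 6 7 7]
Step 3: flows [0->1,0=2,3->1,2=3] -> levels [6 8 7 6]
Step 4: flows [1->0,2->0,1->3,2->3] -> levels [8 6 5 8]
Step 5: flows [0->1,0->2,3->1,3->2] -> levels [6 8 7 6]
  -> period-2 cycle: step 5 state = step 3 state
  -> state at step 7: (7-3) mod 2 = 0, same as step 3 -> [6 8 7 6]

Answer: 6 8 7 6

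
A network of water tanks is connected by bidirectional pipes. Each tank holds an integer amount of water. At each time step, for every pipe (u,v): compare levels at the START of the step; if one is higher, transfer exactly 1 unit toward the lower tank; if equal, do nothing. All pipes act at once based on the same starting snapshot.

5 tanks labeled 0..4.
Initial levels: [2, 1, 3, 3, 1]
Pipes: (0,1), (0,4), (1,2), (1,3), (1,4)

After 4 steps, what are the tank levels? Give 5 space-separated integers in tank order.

Step 1: flows [0->1,0->4,2->1,3->1,1=4] -> levels [0 4 2 2 2]
Step 2: flows [1->0,4->0,1->2,1->3,1->4] -> levels [2 0 3 3 2]
Step 3: flows [0->1,0=4,2->1,3->1,4->1] -> levels [1 4 2 2 1]
Step 4: flows [1->0,0=4,1->2,1->3,1->4] -> levels [2 0 3 3 2]

Answer: 2 0 3 3 2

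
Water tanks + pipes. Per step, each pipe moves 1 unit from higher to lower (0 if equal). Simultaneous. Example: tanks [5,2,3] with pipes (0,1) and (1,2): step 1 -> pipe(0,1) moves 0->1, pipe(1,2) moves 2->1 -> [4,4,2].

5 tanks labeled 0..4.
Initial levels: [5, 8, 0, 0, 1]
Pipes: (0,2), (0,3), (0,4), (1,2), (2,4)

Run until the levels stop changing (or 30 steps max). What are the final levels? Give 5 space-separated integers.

Answer: 1 3 5 2 3

Derivation:
Step 1: flows [0->2,0->3,0->4,1->2,4->2] -> levels [2 7 3 1 1]
Step 2: flows [2->0,0->3,0->4,1->2,2->4] -> levels [1 6 2 2 3]
Step 3: flows [2->0,3->0,4->0,1->2,4->2] -> levels [4 5 3 1 1]
Step 4: flows [0->2,0->3,0->4,1->2,2->4] -> levels [1 4 4 2 3]
Step 5: flows [2->0,3->0,4->0,1=2,2->4] -> levels [4 4 2 1 3]
Step 6: flows [0->2,0->3,0->4,1->2,4->2] -> levels [1 3 5 2 3]
Step 7: flows [2->0,3->0,4->0,2->1,2->4] -> levels [4 4 2 1 3]
  -> period-2 cycle: step 7 state = step 5 state; never stabilizes
  -> state at step 30: (30-5) mod 2 = 1, same as step 6 -> [1 3 5 2 3]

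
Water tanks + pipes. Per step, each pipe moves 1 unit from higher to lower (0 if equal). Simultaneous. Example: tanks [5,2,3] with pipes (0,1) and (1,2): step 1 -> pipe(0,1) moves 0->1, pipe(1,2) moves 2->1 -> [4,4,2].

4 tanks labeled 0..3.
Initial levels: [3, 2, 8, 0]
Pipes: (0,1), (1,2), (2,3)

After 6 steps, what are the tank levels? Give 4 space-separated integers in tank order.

Answer: 3 4 2 4

Derivation:
Step 1: flows [0->1,2->1,2->3] -> levels [2 4 6 1]
Step 2: flows [1->0,2->1,2->3] -> levels [3 4 4 2]
Step 3: flows [1->0,1=2,2->3] -> levels [4 3 3 3]
Step 4: flows [0->1,1=2,2=3] -> levels [3 4 3 3]
Step 5: flows [1->0,1->2,2=3] -> levels [4 2 4 3]
Step 6: flows [0->1,2->1,2->3] -> levels [3 4 2 4]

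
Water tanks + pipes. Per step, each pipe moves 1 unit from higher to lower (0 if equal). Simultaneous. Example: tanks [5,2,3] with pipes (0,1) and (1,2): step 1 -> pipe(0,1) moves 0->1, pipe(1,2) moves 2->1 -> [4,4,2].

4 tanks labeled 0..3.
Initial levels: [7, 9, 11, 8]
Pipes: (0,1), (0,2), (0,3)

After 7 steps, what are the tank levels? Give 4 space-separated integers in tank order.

Answer: 10 8 9 8

Derivation:
Step 1: flows [1->0,2->0,3->0] -> levels [10 8 10 7]
Step 2: flows [0->1,0=2,0->3] -> levels [8 9 10 8]
Step 3: flows [1->0,2->0,0=3] -> levels [10 8 9 8]
Step 4: flows [0->1,0->2,0->3] -> levels [7 9 10 9]
Step 5: flows [1->0,2->0,3->0] -> levels [10 8 9 8]
  -> period-2 cycle: step 5 state = step 3 state
  -> state at step 7: (7-3) mod 2 = 0, same as step 3 -> [10 8 9 8]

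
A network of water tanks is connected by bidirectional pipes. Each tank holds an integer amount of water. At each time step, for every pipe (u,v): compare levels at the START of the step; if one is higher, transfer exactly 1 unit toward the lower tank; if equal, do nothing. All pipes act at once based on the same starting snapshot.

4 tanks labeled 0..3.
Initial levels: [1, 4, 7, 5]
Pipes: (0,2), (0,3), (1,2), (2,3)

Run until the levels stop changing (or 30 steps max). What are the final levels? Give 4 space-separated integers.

Step 1: flows [2->0,3->0,2->1,2->3] -> levels [3 5 4 5]
Step 2: flows [2->0,3->0,1->2,3->2] -> levels [5 4 5 3]
Step 3: flows [0=2,0->3,2->1,2->3] -> levels [4 5 3 5]
Step 4: flows [0->2,3->0,1->2,3->2] -> levels [4 4 6 3]
Step 5: flows [2->0,0->3,2->1,2->3] -> levels [4 5 3 5]
  -> period-2 cycle: step 5 state = step 3 state; never stabilizes
  -> state at step 30: (30-3) mod 2 = 1, same as step 4 -> [4 4 6 3]

Answer: 4 4 6 3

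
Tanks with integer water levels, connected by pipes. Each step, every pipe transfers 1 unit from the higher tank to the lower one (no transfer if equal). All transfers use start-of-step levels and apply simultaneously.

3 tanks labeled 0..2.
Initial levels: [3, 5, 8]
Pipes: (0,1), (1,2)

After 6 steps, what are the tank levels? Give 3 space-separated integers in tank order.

Step 1: flows [1->0,2->1] -> levels [4 5 7]
Step 2: flows [1->0,2->1] -> levels [5 5 6]
Step 3: flows [0=1,2->1] -> levels [5 6 5]
Step 4: flows [1->0,1->2] -> levels [6 4 6]
Step 5: flows [0->1,2->1] -> levels [5 6 5]
  -> period-2 cycle: step 5 state = step 3 state
  -> state at step 6: (6-3) mod 2 = 1, same as step 4 -> [6 4 6]

Answer: 6 4 6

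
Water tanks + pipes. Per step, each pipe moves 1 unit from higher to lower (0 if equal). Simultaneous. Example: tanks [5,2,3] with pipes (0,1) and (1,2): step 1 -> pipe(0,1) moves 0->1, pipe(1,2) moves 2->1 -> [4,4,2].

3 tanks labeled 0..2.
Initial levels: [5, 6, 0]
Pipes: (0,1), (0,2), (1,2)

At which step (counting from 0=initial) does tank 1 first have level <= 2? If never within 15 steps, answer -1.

Answer: -1

Derivation:
Step 1: flows [1->0,0->2,1->2] -> levels [5 4 2]
Step 2: flows [0->1,0->2,1->2] -> levels [3 4 4]
Step 3: flows [1->0,2->0,1=2] -> levels [5 3 3]
Step 4: flows [0->1,0->2,1=2] -> levels [3 4 4]
  -> period-2 cycle (repeats step 2); tank 1 never drops to <=2
Tank 1 never reaches <=2 within 15 steps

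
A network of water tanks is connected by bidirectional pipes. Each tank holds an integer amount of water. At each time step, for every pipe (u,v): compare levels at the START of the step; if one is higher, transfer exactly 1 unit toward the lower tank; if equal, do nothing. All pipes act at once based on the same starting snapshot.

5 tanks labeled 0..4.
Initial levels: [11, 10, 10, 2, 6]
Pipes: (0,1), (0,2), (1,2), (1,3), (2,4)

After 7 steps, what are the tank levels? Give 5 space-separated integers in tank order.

Answer: 8 6 10 7 8

Derivation:
Step 1: flows [0->1,0->2,1=2,1->3,2->4] -> levels [9 10 10 3 7]
Step 2: flows [1->0,2->0,1=2,1->3,2->4] -> levels [11 8 8 4 8]
Step 3: flows [0->1,0->2,1=2,1->3,2=4] -> levels [9 8 9 5 8]
Step 4: flows [0->1,0=2,2->1,1->3,2->4] -> levels [8 9 7 6 9]
Step 5: flows [1->0,0->2,1->2,1->3,4->2] -> levels [8 6 10 7 8]
Step 6: flows [0->1,2->0,2->1,3->1,2->4] -> levels [8 9 7 6 9]
  -> period-2 cycle: step 6 state = step 4 state
  -> state at step 7: (7-4) mod 2 = 1, same as step 5 -> [8 6 10 7 8]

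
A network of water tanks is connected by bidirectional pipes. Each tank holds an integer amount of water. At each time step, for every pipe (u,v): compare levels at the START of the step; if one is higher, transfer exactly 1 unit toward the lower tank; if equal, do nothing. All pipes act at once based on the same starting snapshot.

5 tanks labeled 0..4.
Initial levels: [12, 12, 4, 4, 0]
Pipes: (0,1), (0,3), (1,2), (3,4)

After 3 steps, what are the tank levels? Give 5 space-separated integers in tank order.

Answer: 9 9 7 4 3

Derivation:
Step 1: flows [0=1,0->3,1->2,3->4] -> levels [11 11 5 4 1]
Step 2: flows [0=1,0->3,1->2,3->4] -> levels [10 10 6 4 2]
Step 3: flows [0=1,0->3,1->2,3->4] -> levels [9 9 7 4 3]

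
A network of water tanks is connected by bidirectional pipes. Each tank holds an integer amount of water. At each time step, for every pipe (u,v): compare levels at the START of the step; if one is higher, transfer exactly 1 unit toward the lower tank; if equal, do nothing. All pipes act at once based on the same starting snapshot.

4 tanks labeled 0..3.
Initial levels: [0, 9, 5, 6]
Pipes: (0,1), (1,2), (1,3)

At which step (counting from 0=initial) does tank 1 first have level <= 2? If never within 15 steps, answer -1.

Step 1: flows [1->0,1->2,1->3] -> levels [1 6 6 7]
Step 2: flows [1->0,1=2,3->1] -> levels [2 6 6 6]
Step 3: flows [1->0,1=2,1=3] -> levels [3 5 6 6]
Step 4: flows [1->0,2->1,3->1] -> levels [4 6 5 5]
Step 5: flows [1->0,1->2,1->3] -> levels [5 3 6 6]
Step 6: flows [0->1,2->1,3->1] -> levels [4 6 5 5]
  -> period-2 cycle (repeats step 4); tank 1 never drops to <=2
Tank 1 never reaches <=2 within 15 steps

Answer: -1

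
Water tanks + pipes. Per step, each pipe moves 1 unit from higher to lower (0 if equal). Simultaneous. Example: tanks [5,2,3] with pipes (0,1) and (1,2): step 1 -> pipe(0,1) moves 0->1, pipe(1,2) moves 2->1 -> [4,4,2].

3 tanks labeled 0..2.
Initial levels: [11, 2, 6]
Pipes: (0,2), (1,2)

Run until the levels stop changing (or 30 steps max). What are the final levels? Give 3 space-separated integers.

Answer: 7 7 5

Derivation:
Step 1: flows [0->2,2->1] -> levels [10 3 6]
Step 2: flows [0->2,2->1] -> levels [9 4 6]
Step 3: flows [0->2,2->1] -> levels [8 5 6]
Step 4: flows [0->2,2->1] -> levels [7 6 6]
Step 5: flows [0->2,1=2] -> levels [6 6 7]
Step 6: flows [2->0,2->1] -> levels [7 7 5]
Step 7: flows [0->2,1->2] -> levels [6 6 7]
  -> period-2 cycle: step 7 state = step 5 state; never stabilizes
  -> state at step 30: (30-5) mod 2 = 1, same as step 6 -> [7 7 5]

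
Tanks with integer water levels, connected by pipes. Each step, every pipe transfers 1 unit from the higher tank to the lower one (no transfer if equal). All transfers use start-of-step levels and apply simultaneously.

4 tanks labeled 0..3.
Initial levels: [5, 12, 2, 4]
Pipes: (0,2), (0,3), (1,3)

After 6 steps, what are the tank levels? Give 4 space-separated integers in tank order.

Step 1: flows [0->2,0->3,1->3] -> levels [3 11 3 6]
Step 2: flows [0=2,3->0,1->3] -> levels [4 10 3 6]
Step 3: flows [0->2,3->0,1->3] -> levels [4 9 4 6]
Step 4: flows [0=2,3->0,1->3] -> levels [5 8 4 6]
Step 5: flows [0->2,3->0,1->3] -> levels [5 7 5 6]
Step 6: flows [0=2,3->0,1->3] -> levels [6 6 5 6]

Answer: 6 6 5 6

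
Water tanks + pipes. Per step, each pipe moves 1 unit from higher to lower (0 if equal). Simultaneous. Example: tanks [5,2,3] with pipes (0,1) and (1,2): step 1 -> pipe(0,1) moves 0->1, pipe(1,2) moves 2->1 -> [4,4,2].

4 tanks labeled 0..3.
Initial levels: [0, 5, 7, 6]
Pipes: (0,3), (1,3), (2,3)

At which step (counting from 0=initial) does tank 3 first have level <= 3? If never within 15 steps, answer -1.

Answer: 3

Derivation:
Step 1: flows [3->0,3->1,2->3] -> levels [1 6 6 5]
Step 2: flows [3->0,1->3,2->3] -> levels [2 5 5 6]
Step 3: flows [3->0,3->1,3->2] -> levels [3 6 6 3]
Tank 3 first reaches <=3 at step 3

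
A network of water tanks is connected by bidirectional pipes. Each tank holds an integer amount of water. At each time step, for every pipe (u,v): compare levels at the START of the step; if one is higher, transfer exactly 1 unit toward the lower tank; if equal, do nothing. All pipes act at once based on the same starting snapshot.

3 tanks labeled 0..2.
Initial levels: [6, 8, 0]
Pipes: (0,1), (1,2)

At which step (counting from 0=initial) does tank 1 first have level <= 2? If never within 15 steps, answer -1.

Answer: -1

Derivation:
Step 1: flows [1->0,1->2] -> levels [7 6 1]
Step 2: flows [0->1,1->2] -> levels [6 6 2]
Step 3: flows [0=1,1->2] -> levels [6 5 3]
Step 4: flows [0->1,1->2] -> levels [5 5 4]
Step 5: flows [0=1,1->2] -> levels [5 4 5]
Step 6: flows [0->1,2->1] -> levels [4 6 4]
Step 7: flows [1->0,1->2] -> levels [5 4 5]
  -> period-2 cycle (repeats step 5); tank 1 never drops to <=2
Tank 1 never reaches <=2 within 15 steps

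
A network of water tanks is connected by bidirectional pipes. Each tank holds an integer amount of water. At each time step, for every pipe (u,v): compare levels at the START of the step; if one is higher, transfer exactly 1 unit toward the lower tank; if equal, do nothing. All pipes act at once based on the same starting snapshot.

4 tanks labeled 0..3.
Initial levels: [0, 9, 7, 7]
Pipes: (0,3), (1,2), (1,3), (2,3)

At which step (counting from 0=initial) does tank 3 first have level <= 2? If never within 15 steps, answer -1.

Step 1: flows [3->0,1->2,1->3,2=3] -> levels [1 7 8 7]
Step 2: flows [3->0,2->1,1=3,2->3] -> levels [2 8 6 7]
Step 3: flows [3->0,1->2,1->3,3->2] -> levels [3 6 8 6]
Step 4: flows [3->0,2->1,1=3,2->3] -> levels [4 7 6 6]
Step 5: flows [3->0,1->2,1->3,2=3] -> levels [5 5 7 6]
Step 6: flows [3->0,2->1,3->1,2->3] -> levels [6 7 5 5]
Step 7: flows [0->3,1->2,1->3,2=3] -> levels [5 5 6 7]
Step 8: flows [3->0,2->1,3->1,3->2] -> levels [6 7 6 4]
Step 9: flows [0->3,1->2,1->3,2->3] -> levels [5 5 6 7]
  -> period-2 cycle (repeats step 7); tank 3 never drops to <=2
Tank 3 never reaches <=2 within 15 steps

Answer: -1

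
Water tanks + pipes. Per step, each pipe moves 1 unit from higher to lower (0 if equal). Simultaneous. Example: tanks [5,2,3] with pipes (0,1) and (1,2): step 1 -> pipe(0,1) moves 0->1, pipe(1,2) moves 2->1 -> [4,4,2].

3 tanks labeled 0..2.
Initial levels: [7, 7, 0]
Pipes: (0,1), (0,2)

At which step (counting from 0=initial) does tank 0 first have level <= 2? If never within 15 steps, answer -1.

Step 1: flows [0=1,0->2] -> levels [6 7 1]
Step 2: flows [1->0,0->2] -> levels [6 6 2]
Step 3: flows [0=1,0->2] -> levels [5 6 3]
Step 4: flows [1->0,0->2] -> levels [5 5 4]
Step 5: flows [0=1,0->2] -> levels [4 5 5]
Step 6: flows [1->0,2->0] -> levels [6 4 4]
Step 7: flows [0->1,0->2] -> levels [4 5 5]
  -> period-2 cycle (repeats step 5); tank 0 never drops to <=2
Tank 0 never reaches <=2 within 15 steps

Answer: -1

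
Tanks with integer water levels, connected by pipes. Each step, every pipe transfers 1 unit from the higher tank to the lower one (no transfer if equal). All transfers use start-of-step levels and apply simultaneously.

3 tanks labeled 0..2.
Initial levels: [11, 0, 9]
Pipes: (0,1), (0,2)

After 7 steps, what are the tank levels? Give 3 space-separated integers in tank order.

Answer: 6 7 7

Derivation:
Step 1: flows [0->1,0->2] -> levels [9 1 10]
Step 2: flows [0->1,2->0] -> levels [9 2 9]
Step 3: flows [0->1,0=2] -> levels [8 3 9]
Step 4: flows [0->1,2->0] -> levels [8 4 8]
Step 5: flows [0->1,0=2] -> levels [7 5 8]
Step 6: flows [0->1,2->0] -> levels [7 6 7]
Step 7: flows [0->1,0=2] -> levels [6 7 7]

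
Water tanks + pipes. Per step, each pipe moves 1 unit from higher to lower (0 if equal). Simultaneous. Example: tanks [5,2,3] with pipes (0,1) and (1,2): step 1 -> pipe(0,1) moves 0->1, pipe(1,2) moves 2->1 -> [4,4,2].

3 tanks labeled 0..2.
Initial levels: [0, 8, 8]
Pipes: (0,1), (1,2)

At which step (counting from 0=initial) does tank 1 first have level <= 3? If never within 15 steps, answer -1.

Answer: -1

Derivation:
Step 1: flows [1->0,1=2] -> levels [1 7 8]
Step 2: flows [1->0,2->1] -> levels [2 7 7]
Step 3: flows [1->0,1=2] -> levels [3 6 7]
Step 4: flows [1->0,2->1] -> levels [4 6 6]
Step 5: flows [1->0,1=2] -> levels [5 5 6]
Step 6: flows [0=1,2->1] -> levels [5 6 5]
Step 7: flows [1->0,1->2] -> levels [6 4 6]
Step 8: flows [0->1,2->1] -> levels [5 6 5]
  -> period-2 cycle (repeats step 6); tank 1 never drops to <=3
Tank 1 never reaches <=3 within 15 steps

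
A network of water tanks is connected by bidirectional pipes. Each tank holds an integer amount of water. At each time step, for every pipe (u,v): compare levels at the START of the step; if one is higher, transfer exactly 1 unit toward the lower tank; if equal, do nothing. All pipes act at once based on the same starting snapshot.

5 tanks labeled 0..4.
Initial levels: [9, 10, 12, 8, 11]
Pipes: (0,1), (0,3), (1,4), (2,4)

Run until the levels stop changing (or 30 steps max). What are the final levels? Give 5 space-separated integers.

Step 1: flows [1->0,0->3,4->1,2->4] -> levels [9 10 11 9 11]
Step 2: flows [1->0,0=3,4->1,2=4] -> levels [10 10 11 9 10]
Step 3: flows [0=1,0->3,1=4,2->4] -> levels [9 10 10 10 11]
Step 4: flows [1->0,3->0,4->1,4->2] -> levels [11 10 11 9 9]
Step 5: flows [0->1,0->3,1->4,2->4] -> levels [9 10 10 10 11]
  -> period-2 cycle: step 5 state = step 3 state; never stabilizes
  -> state at step 30: (30-3) mod 2 = 1, same as step 4 -> [11 10 11 9 9]

Answer: 11 10 11 9 9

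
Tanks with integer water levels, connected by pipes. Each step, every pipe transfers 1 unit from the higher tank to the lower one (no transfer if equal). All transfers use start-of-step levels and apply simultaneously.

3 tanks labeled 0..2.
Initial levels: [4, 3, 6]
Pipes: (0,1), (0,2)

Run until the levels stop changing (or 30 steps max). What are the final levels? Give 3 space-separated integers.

Step 1: flows [0->1,2->0] -> levels [4 4 5]
Step 2: flows [0=1,2->0] -> levels [5 4 4]
Step 3: flows [0->1,0->2] -> levels [3 5 5]
Step 4: flows [1->0,2->0] -> levels [5 4 4]
  -> period-2 cycle: step 4 state = step 2 state; never stabilizes
  -> state at step 30: (30-2) mod 2 = 0, same as step 2 -> [5 4 4]

Answer: 5 4 4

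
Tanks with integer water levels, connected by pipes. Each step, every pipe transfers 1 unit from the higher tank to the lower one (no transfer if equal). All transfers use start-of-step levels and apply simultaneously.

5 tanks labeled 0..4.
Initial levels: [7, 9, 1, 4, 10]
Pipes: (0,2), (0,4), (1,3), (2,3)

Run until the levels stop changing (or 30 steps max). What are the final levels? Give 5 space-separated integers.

Answer: 6 6 7 5 7

Derivation:
Step 1: flows [0->2,4->0,1->3,3->2] -> levels [7 8 3 4 9]
Step 2: flows [0->2,4->0,1->3,3->2] -> levels [7 7 5 4 8]
Step 3: flows [0->2,4->0,1->3,2->3] -> levels [7 6 5 6 7]
Step 4: flows [0->2,0=4,1=3,3->2] -> levels [6 6 7 5 7]
Step 5: flows [2->0,4->0,1->3,2->3] -> levels [8 5 5 7 6]
Step 6: flows [0->2,0->4,3->1,3->2] -> levels [6 6 7 5 7]
  -> period-2 cycle: step 6 state = step 4 state; never stabilizes
  -> state at step 30: (30-4) mod 2 = 0, same as step 4 -> [6 6 7 5 7]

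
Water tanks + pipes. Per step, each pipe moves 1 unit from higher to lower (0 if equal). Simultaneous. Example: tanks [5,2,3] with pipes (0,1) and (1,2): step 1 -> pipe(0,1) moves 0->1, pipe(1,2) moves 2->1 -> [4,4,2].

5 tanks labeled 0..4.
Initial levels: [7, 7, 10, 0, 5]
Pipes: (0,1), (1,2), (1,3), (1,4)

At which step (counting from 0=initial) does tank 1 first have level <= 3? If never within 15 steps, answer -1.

Step 1: flows [0=1,2->1,1->3,1->4] -> levels [7 6 9 1 6]
Step 2: flows [0->1,2->1,1->3,1=4] -> levels [6 7 8 2 6]
Step 3: flows [1->0,2->1,1->3,1->4] -> levels [7 5 7 3 7]
Step 4: flows [0->1,2->1,1->3,4->1] -> levels [6 7 6 4 6]
Step 5: flows [1->0,1->2,1->3,1->4] -> levels [7 3 7 5 7]
Tank 1 first reaches <=3 at step 5

Answer: 5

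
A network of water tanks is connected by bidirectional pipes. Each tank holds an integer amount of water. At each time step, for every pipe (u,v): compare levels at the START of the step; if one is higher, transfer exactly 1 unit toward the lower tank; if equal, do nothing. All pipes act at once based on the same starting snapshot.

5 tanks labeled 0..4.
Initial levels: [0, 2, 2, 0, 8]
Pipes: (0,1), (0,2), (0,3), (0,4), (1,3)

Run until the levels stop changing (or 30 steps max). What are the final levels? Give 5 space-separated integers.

Answer: 0 3 3 3 3

Derivation:
Step 1: flows [1->0,2->0,0=3,4->0,1->3] -> levels [3 0 1 1 7]
Step 2: flows [0->1,0->2,0->3,4->0,3->1] -> levels [1 2 2 1 6]
Step 3: flows [1->0,2->0,0=3,4->0,1->3] -> levels [4 0 1 2 5]
Step 4: flows [0->1,0->2,0->3,4->0,3->1] -> levels [2 2 2 2 4]
Step 5: flows [0=1,0=2,0=3,4->0,1=3] -> levels [3 2 2 2 3]
Step 6: flows [0->1,0->2,0->3,0=4,1=3] -> levels [0 3 3 3 3]
Step 7: flows [1->0,2->0,3->0,4->0,1=3] -> levels [4 2 2 2 2]
Step 8: flows [0->1,0->2,0->3,0->4,1=3] -> levels [0 3 3 3 3]
  -> period-2 cycle: step 8 state = step 6 state; never stabilizes
  -> state at step 30: (30-6) mod 2 = 0, same as step 6 -> [0 3 3 3 3]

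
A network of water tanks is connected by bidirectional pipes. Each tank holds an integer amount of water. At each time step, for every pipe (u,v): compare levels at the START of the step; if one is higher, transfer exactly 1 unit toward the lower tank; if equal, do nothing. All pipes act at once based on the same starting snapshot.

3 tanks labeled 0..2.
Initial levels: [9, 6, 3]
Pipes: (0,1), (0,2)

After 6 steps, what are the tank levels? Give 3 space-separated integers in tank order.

Step 1: flows [0->1,0->2] -> levels [7 7 4]
Step 2: flows [0=1,0->2] -> levels [6 7 5]
Step 3: flows [1->0,0->2] -> levels [6 6 6]
Step 4: flows [0=1,0=2] -> levels [6 6 6]
  -> stable; steps 5..6 unchanged -> [6 6 6]

Answer: 6 6 6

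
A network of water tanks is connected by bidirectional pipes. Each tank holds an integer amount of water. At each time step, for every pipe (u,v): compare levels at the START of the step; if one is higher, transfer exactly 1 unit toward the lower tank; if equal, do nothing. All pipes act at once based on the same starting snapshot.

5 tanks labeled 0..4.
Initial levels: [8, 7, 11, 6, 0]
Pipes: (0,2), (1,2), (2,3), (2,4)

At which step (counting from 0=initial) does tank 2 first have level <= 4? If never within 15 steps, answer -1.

Step 1: flows [2->0,2->1,2->3,2->4] -> levels [9 8 7 7 1]
Step 2: flows [0->2,1->2,2=3,2->4] -> levels [8 7 8 7 2]
Step 3: flows [0=2,2->1,2->3,2->4] -> levels [8 8 5 8 3]
Step 4: flows [0->2,1->2,3->2,2->4] -> levels [7 7 7 7 4]
Step 5: flows [0=2,1=2,2=3,2->4] -> levels [7 7 6 7 5]
Step 6: flows [0->2,1->2,3->2,2->4] -> levels [6 6 8 6 6]
Step 7: flows [2->0,2->1,2->3,2->4] -> levels [7 7 4 7 7]
Tank 2 first reaches <=4 at step 7

Answer: 7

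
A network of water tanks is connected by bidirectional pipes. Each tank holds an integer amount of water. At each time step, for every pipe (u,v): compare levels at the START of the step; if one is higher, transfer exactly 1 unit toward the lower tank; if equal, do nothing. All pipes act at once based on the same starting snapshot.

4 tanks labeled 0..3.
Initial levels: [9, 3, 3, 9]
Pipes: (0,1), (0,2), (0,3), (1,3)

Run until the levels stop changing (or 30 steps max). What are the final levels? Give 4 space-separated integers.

Answer: 6 7 6 5

Derivation:
Step 1: flows [0->1,0->2,0=3,3->1] -> levels [7 5 4 8]
Step 2: flows [0->1,0->2,3->0,3->1] -> levels [6 7 5 6]
Step 3: flows [1->0,0->2,0=3,1->3] -> levels [6 5 6 7]
Step 4: flows [0->1,0=2,3->0,3->1] -> levels [6 7 6 5]
Step 5: flows [1->0,0=2,0->3,1->3] -> levels [6 5 6 7]
  -> period-2 cycle: step 5 state = step 3 state; never stabilizes
  -> state at step 30: (30-3) mod 2 = 1, same as step 4 -> [6 7 6 5]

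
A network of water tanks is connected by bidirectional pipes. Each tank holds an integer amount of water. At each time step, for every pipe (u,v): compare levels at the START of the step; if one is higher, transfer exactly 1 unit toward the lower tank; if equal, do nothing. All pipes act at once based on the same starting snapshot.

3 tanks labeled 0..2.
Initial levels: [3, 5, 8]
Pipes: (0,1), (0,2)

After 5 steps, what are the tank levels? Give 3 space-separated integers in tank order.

Step 1: flows [1->0,2->0] -> levels [5 4 7]
Step 2: flows [0->1,2->0] -> levels [5 5 6]
Step 3: flows [0=1,2->0] -> levels [6 5 5]
Step 4: flows [0->1,0->2] -> levels [4 6 6]
Step 5: flows [1->0,2->0] -> levels [6 5 5]

Answer: 6 5 5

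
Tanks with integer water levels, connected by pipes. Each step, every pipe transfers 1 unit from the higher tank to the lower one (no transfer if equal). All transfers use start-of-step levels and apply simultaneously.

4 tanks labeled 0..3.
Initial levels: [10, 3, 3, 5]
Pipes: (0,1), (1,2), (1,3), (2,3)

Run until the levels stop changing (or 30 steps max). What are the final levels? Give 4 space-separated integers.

Step 1: flows [0->1,1=2,3->1,3->2] -> levels [9 5 4 3]
Step 2: flows [0->1,1->2,1->3,2->3] -> levels [8 4 4 5]
Step 3: flows [0->1,1=2,3->1,3->2] -> levels [7 6 5 3]
Step 4: flows [0->1,1->2,1->3,2->3] -> levels [6 5 5 5]
Step 5: flows [0->1,1=2,1=3,2=3] -> levels [5 6 5 5]
Step 6: flows [1->0,1->2,1->3,2=3] -> levels [6 3 6 6]
Step 7: flows [0->1,2->1,3->1,2=3] -> levels [5 6 5 5]
  -> period-2 cycle: step 7 state = step 5 state; never stabilizes
  -> state at step 30: (30-5) mod 2 = 1, same as step 6 -> [6 3 6 6]

Answer: 6 3 6 6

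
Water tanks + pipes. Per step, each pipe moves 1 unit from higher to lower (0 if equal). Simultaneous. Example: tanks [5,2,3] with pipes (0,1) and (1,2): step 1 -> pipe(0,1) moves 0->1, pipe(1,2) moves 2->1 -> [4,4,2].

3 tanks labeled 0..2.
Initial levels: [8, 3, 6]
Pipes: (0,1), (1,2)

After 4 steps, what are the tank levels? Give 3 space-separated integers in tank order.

Answer: 5 7 5

Derivation:
Step 1: flows [0->1,2->1] -> levels [7 5 5]
Step 2: flows [0->1,1=2] -> levels [6 6 5]
Step 3: flows [0=1,1->2] -> levels [6 5 6]
Step 4: flows [0->1,2->1] -> levels [5 7 5]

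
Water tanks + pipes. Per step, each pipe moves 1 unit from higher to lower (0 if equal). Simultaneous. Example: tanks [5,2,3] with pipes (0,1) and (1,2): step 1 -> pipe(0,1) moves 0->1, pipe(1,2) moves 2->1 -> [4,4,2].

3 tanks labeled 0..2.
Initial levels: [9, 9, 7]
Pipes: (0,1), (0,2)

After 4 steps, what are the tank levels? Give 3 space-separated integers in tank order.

Answer: 9 8 8

Derivation:
Step 1: flows [0=1,0->2] -> levels [8 9 8]
Step 2: flows [1->0,0=2] -> levels [9 8 8]
Step 3: flows [0->1,0->2] -> levels [7 9 9]
Step 4: flows [1->0,2->0] -> levels [9 8 8]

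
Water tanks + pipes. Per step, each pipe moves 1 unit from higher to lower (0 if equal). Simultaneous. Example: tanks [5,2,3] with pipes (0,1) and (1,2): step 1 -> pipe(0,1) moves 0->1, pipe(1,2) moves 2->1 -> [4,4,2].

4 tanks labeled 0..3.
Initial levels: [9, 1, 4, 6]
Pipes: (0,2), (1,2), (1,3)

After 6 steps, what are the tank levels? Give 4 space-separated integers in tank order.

Answer: 6 6 4 4

Derivation:
Step 1: flows [0->2,2->1,3->1] -> levels [8 3 4 5]
Step 2: flows [0->2,2->1,3->1] -> levels [7 5 4 4]
Step 3: flows [0->2,1->2,1->3] -> levels [6 3 6 5]
Step 4: flows [0=2,2->1,3->1] -> levels [6 5 5 4]
Step 5: flows [0->2,1=2,1->3] -> levels [5 4 6 5]
Step 6: flows [2->0,2->1,3->1] -> levels [6 6 4 4]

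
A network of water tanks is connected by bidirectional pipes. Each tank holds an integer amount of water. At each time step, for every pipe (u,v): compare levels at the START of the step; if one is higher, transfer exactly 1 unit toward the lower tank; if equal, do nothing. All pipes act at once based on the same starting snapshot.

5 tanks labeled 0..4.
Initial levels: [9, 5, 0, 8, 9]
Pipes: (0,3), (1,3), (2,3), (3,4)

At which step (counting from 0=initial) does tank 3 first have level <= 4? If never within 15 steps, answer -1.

Answer: 4

Derivation:
Step 1: flows [0->3,3->1,3->2,4->3] -> levels [8 6 1 8 8]
Step 2: flows [0=3,3->1,3->2,3=4] -> levels [8 7 2 6 8]
Step 3: flows [0->3,1->3,3->2,4->3] -> levels [7 6 3 8 7]
Step 4: flows [3->0,3->1,3->2,3->4] -> levels [8 7 4 4 8]
Tank 3 first reaches <=4 at step 4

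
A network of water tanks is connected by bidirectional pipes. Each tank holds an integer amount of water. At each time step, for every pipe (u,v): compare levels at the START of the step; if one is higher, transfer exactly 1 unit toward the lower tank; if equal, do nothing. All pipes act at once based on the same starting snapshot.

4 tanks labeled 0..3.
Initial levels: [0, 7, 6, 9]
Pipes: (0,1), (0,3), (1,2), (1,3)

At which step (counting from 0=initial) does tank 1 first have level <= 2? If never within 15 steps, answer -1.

Step 1: flows [1->0,3->0,1->2,3->1] -> levels [2 6 7 7]
Step 2: flows [1->0,3->0,2->1,3->1] -> levels [4 7 6 5]
Step 3: flows [1->0,3->0,1->2,1->3] -> levels [6 4 7 5]
Step 4: flows [0->1,0->3,2->1,3->1] -> levels [4 7 6 5]
  -> period-2 cycle (repeats step 2); tank 1 never drops to <=2
Tank 1 never reaches <=2 within 15 steps

Answer: -1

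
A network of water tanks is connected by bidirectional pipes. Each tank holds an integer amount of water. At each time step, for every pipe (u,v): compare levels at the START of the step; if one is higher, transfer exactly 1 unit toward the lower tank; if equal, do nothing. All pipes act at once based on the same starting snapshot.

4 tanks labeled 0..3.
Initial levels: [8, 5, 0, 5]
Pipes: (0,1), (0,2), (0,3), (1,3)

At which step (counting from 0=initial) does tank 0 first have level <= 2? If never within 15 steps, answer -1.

Answer: -1

Derivation:
Step 1: flows [0->1,0->2,0->3,1=3] -> levels [5 6 1 6]
Step 2: flows [1->0,0->2,3->0,1=3] -> levels [6 5 2 5]
Step 3: flows [0->1,0->2,0->3,1=3] -> levels [3 6 3 6]
Step 4: flows [1->0,0=2,3->0,1=3] -> levels [5 5 3 5]
Step 5: flows [0=1,0->2,0=3,1=3] -> levels [4 5 4 5]
Step 6: flows [1->0,0=2,3->0,1=3] -> levels [6 4 4 4]
Step 7: flows [0->1,0->2,0->3,1=3] -> levels [3 5 5 5]
Step 8: flows [1->0,2->0,3->0,1=3] -> levels [6 4 4 4]
  -> period-2 cycle (repeats step 6); tank 0 never drops to <=2
Tank 0 never reaches <=2 within 15 steps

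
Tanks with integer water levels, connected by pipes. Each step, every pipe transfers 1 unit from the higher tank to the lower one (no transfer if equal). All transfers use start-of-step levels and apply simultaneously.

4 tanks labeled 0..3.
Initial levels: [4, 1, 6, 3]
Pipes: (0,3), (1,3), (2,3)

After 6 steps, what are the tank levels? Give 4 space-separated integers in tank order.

Step 1: flows [0->3,3->1,2->3] -> levels [3 2 5 4]
Step 2: flows [3->0,3->1,2->3] -> levels [4 3 4 3]
Step 3: flows [0->3,1=3,2->3] -> levels [3 3 3 5]
Step 4: flows [3->0,3->1,3->2] -> levels [4 4 4 2]
Step 5: flows [0->3,1->3,2->3] -> levels [3 3 3 5]
  -> period-2 cycle: step 5 state = step 3 state
  -> state at step 6: (6-3) mod 2 = 1, same as step 4 -> [4 4 4 2]

Answer: 4 4 4 2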